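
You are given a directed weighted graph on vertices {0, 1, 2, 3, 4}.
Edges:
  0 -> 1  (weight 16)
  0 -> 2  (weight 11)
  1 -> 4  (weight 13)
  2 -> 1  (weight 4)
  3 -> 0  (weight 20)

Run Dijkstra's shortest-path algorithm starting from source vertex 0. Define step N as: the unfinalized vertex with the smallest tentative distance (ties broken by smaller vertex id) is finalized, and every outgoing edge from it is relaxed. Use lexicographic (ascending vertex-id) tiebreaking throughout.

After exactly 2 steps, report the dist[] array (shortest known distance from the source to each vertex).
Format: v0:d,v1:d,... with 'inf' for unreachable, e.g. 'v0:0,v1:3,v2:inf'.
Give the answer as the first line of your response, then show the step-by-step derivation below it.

v0:0,v1:15,v2:11,v3:inf,v4:inf

step 1: dist = v0:0,v1:16,v2:11,v3:inf,v4:inf
step 2: dist = v0:0,v1:15,v2:11,v3:inf,v4:inf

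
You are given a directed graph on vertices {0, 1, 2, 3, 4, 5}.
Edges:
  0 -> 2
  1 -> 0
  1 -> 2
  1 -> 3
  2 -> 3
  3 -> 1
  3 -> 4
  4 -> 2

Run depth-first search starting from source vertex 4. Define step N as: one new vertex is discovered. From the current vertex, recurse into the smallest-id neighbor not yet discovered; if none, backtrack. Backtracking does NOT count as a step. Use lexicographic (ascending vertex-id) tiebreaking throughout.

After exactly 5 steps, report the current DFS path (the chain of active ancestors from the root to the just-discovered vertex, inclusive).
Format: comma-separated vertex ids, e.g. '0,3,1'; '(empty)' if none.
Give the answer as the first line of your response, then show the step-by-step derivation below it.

4,2,3,1,0

step 1: discover 4; path=4; order=4
step 2: discover 2; path=4>2; order=4,2
step 3: discover 3; path=4>2>3; order=4,2,3
step 4: discover 1; path=4>2>3>1; order=4,2,3,1
step 5: discover 0; path=4>2>3>1>0; order=4,2,3,1,0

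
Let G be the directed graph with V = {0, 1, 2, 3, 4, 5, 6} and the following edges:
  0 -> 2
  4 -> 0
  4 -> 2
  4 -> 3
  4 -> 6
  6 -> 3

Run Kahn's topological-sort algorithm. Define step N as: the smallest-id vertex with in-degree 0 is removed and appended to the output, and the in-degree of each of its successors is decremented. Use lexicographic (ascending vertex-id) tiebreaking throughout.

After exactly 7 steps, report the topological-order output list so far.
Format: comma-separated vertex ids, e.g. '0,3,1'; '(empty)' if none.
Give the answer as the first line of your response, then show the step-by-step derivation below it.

1,4,0,2,5,6,3

step 1: output 1; order=[1]; indeg=(1,0,2,2,0,0,1)
step 2: output 4; order=[1,4]; indeg=(0,0,1,1,0,0,0)
step 3: output 0; order=[1,4,0]; indeg=(0,0,0,1,0,0,0)
step 4: output 2; order=[1,4,0,2]; indeg=(0,0,0,1,0,0,0)
step 5: output 5; order=[1,4,0,2,5]; indeg=(0,0,0,1,0,0,0)
step 6: output 6; order=[1,4,0,2,5,6]; indeg=(0,0,0,0,0,0,0)
step 7: output 3; order=[1,4,0,2,5,6,3]; indeg=(0,0,0,0,0,0,0)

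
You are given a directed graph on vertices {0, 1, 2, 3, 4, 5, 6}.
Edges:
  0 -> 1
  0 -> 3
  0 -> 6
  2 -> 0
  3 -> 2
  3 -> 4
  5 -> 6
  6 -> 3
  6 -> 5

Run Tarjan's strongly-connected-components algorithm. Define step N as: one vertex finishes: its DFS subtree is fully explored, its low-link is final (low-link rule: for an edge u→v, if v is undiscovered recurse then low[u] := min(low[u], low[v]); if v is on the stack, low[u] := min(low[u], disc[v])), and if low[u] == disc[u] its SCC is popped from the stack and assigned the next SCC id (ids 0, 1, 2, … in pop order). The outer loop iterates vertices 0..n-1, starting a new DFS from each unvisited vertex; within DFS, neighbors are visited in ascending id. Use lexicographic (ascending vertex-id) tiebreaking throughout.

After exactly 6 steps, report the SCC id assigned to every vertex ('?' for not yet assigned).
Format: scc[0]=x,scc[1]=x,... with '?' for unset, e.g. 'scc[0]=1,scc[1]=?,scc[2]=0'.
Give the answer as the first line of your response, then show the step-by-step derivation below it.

scc[0]=?,scc[1]=0,scc[2]=?,scc[3]=?,scc[4]=1,scc[5]=?,scc[6]=?

step 1: low=(low[0]=0,low[1]=1,low[2]=?,low[3]=?,low[4]=?,low[5]=?,low[6]=?); scc=(scc[0]=?,scc[1]=0,scc[2]=?,scc[3]=?,scc[4]=?,scc[5]=?,scc[6]=?)
step 2: low=(low[0]=0,low[1]=1,low[2]=0,low[3]=2,low[4]=?,low[5]=?,low[6]=?); scc=(scc[0]=?,scc[1]=0,scc[2]=?,scc[3]=?,scc[4]=?,scc[5]=?,scc[6]=?)
step 3: low=(low[0]=0,low[1]=1,low[2]=0,low[3]=0,low[4]=4,low[5]=?,low[6]=?); scc=(scc[0]=?,scc[1]=0,scc[2]=?,scc[3]=?,scc[4]=1,scc[5]=?,scc[6]=?)
step 4: low=(low[0]=0,low[1]=1,low[2]=0,low[3]=0,low[4]=4,low[5]=?,low[6]=?); scc=(scc[0]=?,scc[1]=0,scc[2]=?,scc[3]=?,scc[4]=1,scc[5]=?,scc[6]=?)
step 5: low=(low[0]=0,low[1]=1,low[2]=0,low[3]=0,low[4]=4,low[5]=5,low[6]=2); scc=(scc[0]=?,scc[1]=0,scc[2]=?,scc[3]=?,scc[4]=1,scc[5]=?,scc[6]=?)
step 6: low=(low[0]=0,low[1]=1,low[2]=0,low[3]=0,low[4]=4,low[5]=5,low[6]=2); scc=(scc[0]=?,scc[1]=0,scc[2]=?,scc[3]=?,scc[4]=1,scc[5]=?,scc[6]=?)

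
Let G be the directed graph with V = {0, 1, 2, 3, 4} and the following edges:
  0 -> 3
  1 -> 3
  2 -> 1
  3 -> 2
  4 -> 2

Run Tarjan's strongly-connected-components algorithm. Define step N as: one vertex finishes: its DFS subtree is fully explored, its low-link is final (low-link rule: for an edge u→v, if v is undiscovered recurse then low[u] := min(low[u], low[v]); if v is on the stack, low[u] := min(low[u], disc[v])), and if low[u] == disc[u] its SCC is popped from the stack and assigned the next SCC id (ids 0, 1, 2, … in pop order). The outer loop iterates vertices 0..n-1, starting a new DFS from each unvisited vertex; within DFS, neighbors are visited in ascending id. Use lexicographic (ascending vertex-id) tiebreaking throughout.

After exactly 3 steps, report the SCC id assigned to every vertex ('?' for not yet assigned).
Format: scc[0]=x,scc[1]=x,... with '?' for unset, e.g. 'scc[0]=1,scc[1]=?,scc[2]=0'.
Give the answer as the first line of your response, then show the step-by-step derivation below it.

scc[0]=?,scc[1]=0,scc[2]=0,scc[3]=0,scc[4]=?

step 1: low=(low[0]=0,low[1]=1,low[2]=2,low[3]=1,low[4]=?); scc=(scc[0]=?,scc[1]=?,scc[2]=?,scc[3]=?,scc[4]=?)
step 2: low=(low[0]=0,low[1]=1,low[2]=1,low[3]=1,low[4]=?); scc=(scc[0]=?,scc[1]=?,scc[2]=?,scc[3]=?,scc[4]=?)
step 3: low=(low[0]=0,low[1]=1,low[2]=1,low[3]=1,low[4]=?); scc=(scc[0]=?,scc[1]=0,scc[2]=0,scc[3]=0,scc[4]=?)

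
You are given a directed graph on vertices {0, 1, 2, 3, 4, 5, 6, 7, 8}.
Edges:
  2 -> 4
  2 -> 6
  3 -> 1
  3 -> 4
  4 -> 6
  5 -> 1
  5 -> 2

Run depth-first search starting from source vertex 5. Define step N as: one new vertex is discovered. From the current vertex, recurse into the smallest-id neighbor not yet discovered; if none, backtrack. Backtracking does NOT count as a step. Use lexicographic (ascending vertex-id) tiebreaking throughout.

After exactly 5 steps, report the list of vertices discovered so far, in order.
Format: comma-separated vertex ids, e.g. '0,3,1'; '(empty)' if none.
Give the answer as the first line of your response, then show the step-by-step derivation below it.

5,1,2,4,6

step 1: discover 5; path=5; order=5
step 2: discover 1; path=5>1; order=5,1
step 3: discover 2; path=5>2; order=5,1,2
step 4: discover 4; path=5>2>4; order=5,1,2,4
step 5: discover 6; path=5>2>4>6; order=5,1,2,4,6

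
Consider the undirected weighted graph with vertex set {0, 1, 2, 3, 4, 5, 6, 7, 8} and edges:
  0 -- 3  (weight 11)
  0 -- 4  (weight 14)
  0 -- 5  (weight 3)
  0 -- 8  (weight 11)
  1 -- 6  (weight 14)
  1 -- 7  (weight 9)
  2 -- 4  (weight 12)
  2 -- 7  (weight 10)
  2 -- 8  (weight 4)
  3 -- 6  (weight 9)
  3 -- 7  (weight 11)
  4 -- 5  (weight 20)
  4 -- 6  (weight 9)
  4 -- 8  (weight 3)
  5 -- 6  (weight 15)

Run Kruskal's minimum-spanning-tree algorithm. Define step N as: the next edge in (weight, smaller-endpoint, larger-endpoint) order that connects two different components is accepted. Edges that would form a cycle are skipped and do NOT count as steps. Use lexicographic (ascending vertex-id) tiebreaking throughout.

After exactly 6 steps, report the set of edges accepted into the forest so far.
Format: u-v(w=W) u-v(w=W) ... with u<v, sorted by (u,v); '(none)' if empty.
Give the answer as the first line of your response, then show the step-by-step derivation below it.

0-5(w=3) 1-7(w=9) 2-8(w=4) 3-6(w=9) 4-6(w=9) 4-8(w=3)

step 1: add edge 0-5 (w=3); MST = {0-5(w=3)}
step 2: add edge 4-8 (w=3); MST = {0-5(w=3) 4-8(w=3)}
step 3: add edge 2-8 (w=4); MST = {0-5(w=3) 2-8(w=4) 4-8(w=3)}
step 4: add edge 1-7 (w=9); MST = {0-5(w=3) 1-7(w=9) 2-8(w=4) 4-8(w=3)}
step 5: add edge 3-6 (w=9); MST = {0-5(w=3) 1-7(w=9) 2-8(w=4) 3-6(w=9) 4-8(w=3)}
step 6: add edge 4-6 (w=9); MST = {0-5(w=3) 1-7(w=9) 2-8(w=4) 3-6(w=9) 4-6(w=9) 4-8(w=3)}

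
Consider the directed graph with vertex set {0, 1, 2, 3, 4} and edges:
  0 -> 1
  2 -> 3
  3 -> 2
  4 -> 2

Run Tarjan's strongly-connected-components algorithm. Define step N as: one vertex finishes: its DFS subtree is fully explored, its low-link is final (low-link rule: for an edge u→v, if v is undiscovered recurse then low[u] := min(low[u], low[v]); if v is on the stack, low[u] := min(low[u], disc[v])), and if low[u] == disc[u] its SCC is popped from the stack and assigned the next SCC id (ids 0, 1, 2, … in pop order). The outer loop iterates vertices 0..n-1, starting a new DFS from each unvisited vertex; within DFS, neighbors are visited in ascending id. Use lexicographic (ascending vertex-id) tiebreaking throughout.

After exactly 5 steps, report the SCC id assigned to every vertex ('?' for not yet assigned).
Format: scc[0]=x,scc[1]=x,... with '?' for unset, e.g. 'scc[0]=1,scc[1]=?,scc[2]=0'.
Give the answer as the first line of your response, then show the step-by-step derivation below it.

scc[0]=1,scc[1]=0,scc[2]=2,scc[3]=2,scc[4]=3

step 1: low=(low[0]=0,low[1]=1,low[2]=?,low[3]=?,low[4]=?); scc=(scc[0]=?,scc[1]=0,scc[2]=?,scc[3]=?,scc[4]=?)
step 2: low=(low[0]=0,low[1]=1,low[2]=?,low[3]=?,low[4]=?); scc=(scc[0]=1,scc[1]=0,scc[2]=?,scc[3]=?,scc[4]=?)
step 3: low=(low[0]=0,low[1]=1,low[2]=2,low[3]=2,low[4]=?); scc=(scc[0]=1,scc[1]=0,scc[2]=?,scc[3]=?,scc[4]=?)
step 4: low=(low[0]=0,low[1]=1,low[2]=2,low[3]=2,low[4]=?); scc=(scc[0]=1,scc[1]=0,scc[2]=2,scc[3]=2,scc[4]=?)
step 5: low=(low[0]=0,low[1]=1,low[2]=2,low[3]=2,low[4]=4); scc=(scc[0]=1,scc[1]=0,scc[2]=2,scc[3]=2,scc[4]=3)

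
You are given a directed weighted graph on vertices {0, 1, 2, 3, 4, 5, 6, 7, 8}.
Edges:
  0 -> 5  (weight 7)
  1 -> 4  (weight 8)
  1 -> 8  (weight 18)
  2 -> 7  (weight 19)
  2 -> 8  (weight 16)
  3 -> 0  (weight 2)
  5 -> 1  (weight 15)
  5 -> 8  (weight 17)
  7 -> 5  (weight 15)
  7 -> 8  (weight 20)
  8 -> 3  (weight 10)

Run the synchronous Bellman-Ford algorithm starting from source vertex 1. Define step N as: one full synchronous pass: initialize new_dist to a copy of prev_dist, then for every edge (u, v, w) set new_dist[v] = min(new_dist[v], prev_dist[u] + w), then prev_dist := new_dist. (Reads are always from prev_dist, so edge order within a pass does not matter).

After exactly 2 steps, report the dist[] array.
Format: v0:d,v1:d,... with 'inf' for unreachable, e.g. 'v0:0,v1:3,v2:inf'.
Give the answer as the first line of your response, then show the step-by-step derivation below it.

v0:inf,v1:0,v2:inf,v3:28,v4:8,v5:inf,v6:inf,v7:inf,v8:18

step 1: dist = v0:inf,v1:0,v2:inf,v3:inf,v4:8,v5:inf,v6:inf,v7:inf,v8:18
step 2: dist = v0:inf,v1:0,v2:inf,v3:28,v4:8,v5:inf,v6:inf,v7:inf,v8:18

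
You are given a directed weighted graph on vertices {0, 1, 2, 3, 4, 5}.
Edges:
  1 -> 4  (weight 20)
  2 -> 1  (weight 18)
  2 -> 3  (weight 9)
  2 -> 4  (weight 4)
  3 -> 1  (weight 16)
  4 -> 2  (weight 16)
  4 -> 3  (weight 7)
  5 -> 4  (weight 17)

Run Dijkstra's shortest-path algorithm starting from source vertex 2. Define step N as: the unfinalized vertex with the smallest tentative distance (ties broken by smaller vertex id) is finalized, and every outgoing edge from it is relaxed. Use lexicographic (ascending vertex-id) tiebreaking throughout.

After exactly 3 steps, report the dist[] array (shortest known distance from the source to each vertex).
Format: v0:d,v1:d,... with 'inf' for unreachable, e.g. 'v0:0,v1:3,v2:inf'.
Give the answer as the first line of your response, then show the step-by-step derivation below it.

v0:inf,v1:18,v2:0,v3:9,v4:4,v5:inf

step 1: dist = v0:inf,v1:18,v2:0,v3:9,v4:4,v5:inf
step 2: dist = v0:inf,v1:18,v2:0,v3:9,v4:4,v5:inf
step 3: dist = v0:inf,v1:18,v2:0,v3:9,v4:4,v5:inf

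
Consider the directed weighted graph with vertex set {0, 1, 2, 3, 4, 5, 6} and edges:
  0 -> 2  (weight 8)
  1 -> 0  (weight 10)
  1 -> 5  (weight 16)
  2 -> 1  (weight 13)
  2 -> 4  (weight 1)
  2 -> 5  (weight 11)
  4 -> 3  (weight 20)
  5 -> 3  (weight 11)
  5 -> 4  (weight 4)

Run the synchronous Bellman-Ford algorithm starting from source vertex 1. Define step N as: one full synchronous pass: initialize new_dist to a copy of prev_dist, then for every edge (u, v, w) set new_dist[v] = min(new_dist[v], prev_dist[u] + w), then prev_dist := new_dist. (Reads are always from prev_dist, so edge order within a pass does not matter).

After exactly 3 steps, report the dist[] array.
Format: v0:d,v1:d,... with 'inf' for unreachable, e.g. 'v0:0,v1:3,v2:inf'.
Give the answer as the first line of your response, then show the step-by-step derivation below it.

v0:10,v1:0,v2:18,v3:27,v4:19,v5:16,v6:inf

step 1: dist = v0:10,v1:0,v2:inf,v3:inf,v4:inf,v5:16,v6:inf
step 2: dist = v0:10,v1:0,v2:18,v3:27,v4:20,v5:16,v6:inf
step 3: dist = v0:10,v1:0,v2:18,v3:27,v4:19,v5:16,v6:inf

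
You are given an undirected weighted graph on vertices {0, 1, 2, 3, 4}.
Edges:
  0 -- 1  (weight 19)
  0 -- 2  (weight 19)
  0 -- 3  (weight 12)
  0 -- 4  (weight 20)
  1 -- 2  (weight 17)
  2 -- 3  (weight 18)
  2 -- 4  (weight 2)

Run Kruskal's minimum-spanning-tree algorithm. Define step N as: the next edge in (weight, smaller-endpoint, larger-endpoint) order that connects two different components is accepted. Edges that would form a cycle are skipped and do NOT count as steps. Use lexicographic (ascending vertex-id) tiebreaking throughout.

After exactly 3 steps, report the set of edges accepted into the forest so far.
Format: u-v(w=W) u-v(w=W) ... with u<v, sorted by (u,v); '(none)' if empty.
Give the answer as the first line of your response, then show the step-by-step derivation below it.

0-3(w=12) 1-2(w=17) 2-4(w=2)

step 1: add edge 2-4 (w=2); MST = {2-4(w=2)}
step 2: add edge 0-3 (w=12); MST = {0-3(w=12) 2-4(w=2)}
step 3: add edge 1-2 (w=17); MST = {0-3(w=12) 1-2(w=17) 2-4(w=2)}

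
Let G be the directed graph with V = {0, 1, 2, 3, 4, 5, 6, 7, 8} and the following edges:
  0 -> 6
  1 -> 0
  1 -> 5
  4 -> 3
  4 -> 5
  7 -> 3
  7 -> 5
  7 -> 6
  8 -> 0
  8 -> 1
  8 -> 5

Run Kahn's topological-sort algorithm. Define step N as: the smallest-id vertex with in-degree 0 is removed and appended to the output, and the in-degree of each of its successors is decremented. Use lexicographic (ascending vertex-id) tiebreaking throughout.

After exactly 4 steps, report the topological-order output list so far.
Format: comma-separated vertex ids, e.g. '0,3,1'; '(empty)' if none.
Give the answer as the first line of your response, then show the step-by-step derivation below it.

2,4,7,3

step 1: output 2; order=[2]; indeg=(2,1,0,2,0,4,2,0,0)
step 2: output 4; order=[2,4]; indeg=(2,1,0,1,0,3,2,0,0)
step 3: output 7; order=[2,4,7]; indeg=(2,1,0,0,0,2,1,0,0)
step 4: output 3; order=[2,4,7,3]; indeg=(2,1,0,0,0,2,1,0,0)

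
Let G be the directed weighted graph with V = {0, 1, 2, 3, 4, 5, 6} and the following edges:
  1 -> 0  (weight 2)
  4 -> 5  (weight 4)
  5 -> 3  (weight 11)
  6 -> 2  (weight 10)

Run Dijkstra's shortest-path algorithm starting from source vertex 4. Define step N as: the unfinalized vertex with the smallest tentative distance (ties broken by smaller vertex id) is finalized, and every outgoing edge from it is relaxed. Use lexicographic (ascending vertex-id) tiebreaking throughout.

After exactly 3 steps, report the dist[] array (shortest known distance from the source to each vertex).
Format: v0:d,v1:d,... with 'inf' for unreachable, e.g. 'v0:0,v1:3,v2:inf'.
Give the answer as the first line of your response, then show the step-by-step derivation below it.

v0:inf,v1:inf,v2:inf,v3:15,v4:0,v5:4,v6:inf

step 1: dist = v0:inf,v1:inf,v2:inf,v3:inf,v4:0,v5:4,v6:inf
step 2: dist = v0:inf,v1:inf,v2:inf,v3:15,v4:0,v5:4,v6:inf
step 3: dist = v0:inf,v1:inf,v2:inf,v3:15,v4:0,v5:4,v6:inf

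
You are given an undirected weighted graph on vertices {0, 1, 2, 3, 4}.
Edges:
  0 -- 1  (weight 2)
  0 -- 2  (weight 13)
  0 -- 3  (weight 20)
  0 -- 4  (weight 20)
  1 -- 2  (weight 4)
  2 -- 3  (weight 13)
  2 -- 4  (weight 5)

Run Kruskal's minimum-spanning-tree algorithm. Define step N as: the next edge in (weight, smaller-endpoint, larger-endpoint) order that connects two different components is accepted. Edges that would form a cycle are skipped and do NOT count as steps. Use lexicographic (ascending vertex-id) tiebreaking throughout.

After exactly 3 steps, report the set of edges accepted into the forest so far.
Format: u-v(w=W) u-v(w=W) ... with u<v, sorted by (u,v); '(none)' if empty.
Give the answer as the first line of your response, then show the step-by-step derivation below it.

0-1(w=2) 1-2(w=4) 2-4(w=5)

step 1: add edge 0-1 (w=2); MST = {0-1(w=2)}
step 2: add edge 1-2 (w=4); MST = {0-1(w=2) 1-2(w=4)}
step 3: add edge 2-4 (w=5); MST = {0-1(w=2) 1-2(w=4) 2-4(w=5)}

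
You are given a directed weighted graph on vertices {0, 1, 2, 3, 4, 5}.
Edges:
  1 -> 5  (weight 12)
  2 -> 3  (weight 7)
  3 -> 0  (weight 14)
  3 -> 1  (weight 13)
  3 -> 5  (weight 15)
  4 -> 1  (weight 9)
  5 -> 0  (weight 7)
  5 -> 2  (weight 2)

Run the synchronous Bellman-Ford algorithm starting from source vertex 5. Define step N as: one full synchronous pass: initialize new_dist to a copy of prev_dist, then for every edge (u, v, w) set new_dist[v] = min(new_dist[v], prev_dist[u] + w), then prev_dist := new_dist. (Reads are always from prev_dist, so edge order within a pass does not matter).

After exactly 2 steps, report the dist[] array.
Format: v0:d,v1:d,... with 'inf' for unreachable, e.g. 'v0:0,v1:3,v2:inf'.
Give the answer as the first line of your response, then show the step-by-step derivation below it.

v0:7,v1:inf,v2:2,v3:9,v4:inf,v5:0

step 1: dist = v0:7,v1:inf,v2:2,v3:inf,v4:inf,v5:0
step 2: dist = v0:7,v1:inf,v2:2,v3:9,v4:inf,v5:0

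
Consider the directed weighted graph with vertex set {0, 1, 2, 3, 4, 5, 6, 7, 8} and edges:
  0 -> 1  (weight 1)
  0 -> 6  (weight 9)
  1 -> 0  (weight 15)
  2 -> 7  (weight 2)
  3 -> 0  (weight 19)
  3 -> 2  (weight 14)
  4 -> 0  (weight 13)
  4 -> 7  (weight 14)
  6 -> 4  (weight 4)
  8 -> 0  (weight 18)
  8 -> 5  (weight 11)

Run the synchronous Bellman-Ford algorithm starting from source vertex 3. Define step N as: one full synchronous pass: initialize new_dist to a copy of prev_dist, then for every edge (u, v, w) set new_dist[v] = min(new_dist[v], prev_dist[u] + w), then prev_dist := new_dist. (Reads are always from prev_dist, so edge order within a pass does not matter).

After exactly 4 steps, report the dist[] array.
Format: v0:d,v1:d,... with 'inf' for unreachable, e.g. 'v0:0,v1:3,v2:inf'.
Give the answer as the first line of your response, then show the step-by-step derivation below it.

v0:19,v1:20,v2:14,v3:0,v4:32,v5:inf,v6:28,v7:16,v8:inf

step 1: dist = v0:19,v1:inf,v2:14,v3:0,v4:inf,v5:inf,v6:inf,v7:inf,v8:inf
step 2: dist = v0:19,v1:20,v2:14,v3:0,v4:inf,v5:inf,v6:28,v7:16,v8:inf
step 3: dist = v0:19,v1:20,v2:14,v3:0,v4:32,v5:inf,v6:28,v7:16,v8:inf
step 4: dist = v0:19,v1:20,v2:14,v3:0,v4:32,v5:inf,v6:28,v7:16,v8:inf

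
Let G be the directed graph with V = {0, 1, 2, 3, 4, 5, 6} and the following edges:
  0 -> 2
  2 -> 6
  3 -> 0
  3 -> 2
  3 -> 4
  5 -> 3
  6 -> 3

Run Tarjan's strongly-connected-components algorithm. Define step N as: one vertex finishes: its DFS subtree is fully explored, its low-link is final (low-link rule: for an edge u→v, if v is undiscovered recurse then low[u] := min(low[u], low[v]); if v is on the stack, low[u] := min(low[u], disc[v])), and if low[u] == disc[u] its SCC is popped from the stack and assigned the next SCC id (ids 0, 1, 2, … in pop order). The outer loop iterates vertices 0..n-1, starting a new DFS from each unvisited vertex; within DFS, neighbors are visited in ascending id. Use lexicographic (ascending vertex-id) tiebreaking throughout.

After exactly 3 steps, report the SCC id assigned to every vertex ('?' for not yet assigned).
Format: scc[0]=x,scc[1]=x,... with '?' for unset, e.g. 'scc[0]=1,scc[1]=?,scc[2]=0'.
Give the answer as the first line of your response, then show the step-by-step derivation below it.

scc[0]=?,scc[1]=?,scc[2]=?,scc[3]=?,scc[4]=0,scc[5]=?,scc[6]=?

step 1: low=(low[0]=0,low[1]=?,low[2]=1,low[3]=0,low[4]=4,low[5]=?,low[6]=2); scc=(scc[0]=?,scc[1]=?,scc[2]=?,scc[3]=?,scc[4]=0,scc[5]=?,scc[6]=?)
step 2: low=(low[0]=0,low[1]=?,low[2]=1,low[3]=0,low[4]=4,low[5]=?,low[6]=2); scc=(scc[0]=?,scc[1]=?,scc[2]=?,scc[3]=?,scc[4]=0,scc[5]=?,scc[6]=?)
step 3: low=(low[0]=0,low[1]=?,low[2]=1,low[3]=0,low[4]=4,low[5]=?,low[6]=0); scc=(scc[0]=?,scc[1]=?,scc[2]=?,scc[3]=?,scc[4]=0,scc[5]=?,scc[6]=?)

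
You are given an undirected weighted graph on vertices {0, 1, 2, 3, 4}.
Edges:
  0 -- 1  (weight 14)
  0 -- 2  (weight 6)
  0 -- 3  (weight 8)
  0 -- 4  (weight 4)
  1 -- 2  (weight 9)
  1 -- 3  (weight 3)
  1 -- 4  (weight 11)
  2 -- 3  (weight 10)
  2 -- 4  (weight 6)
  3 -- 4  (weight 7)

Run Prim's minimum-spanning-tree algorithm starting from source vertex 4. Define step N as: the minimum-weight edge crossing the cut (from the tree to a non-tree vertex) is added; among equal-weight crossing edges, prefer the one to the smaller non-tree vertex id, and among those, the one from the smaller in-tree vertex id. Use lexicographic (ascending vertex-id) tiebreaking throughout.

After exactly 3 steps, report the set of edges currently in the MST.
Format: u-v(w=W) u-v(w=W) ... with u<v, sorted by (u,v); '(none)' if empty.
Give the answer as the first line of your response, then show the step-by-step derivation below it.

0-2(w=6) 0-4(w=4) 3-4(w=7)

step 1: add edge 0-4 (w=4); MST = {0-4(w=4)}
step 2: add edge 0-2 (w=6); MST = {0-2(w=6) 0-4(w=4)}
step 3: add edge 3-4 (w=7); MST = {0-2(w=6) 0-4(w=4) 3-4(w=7)}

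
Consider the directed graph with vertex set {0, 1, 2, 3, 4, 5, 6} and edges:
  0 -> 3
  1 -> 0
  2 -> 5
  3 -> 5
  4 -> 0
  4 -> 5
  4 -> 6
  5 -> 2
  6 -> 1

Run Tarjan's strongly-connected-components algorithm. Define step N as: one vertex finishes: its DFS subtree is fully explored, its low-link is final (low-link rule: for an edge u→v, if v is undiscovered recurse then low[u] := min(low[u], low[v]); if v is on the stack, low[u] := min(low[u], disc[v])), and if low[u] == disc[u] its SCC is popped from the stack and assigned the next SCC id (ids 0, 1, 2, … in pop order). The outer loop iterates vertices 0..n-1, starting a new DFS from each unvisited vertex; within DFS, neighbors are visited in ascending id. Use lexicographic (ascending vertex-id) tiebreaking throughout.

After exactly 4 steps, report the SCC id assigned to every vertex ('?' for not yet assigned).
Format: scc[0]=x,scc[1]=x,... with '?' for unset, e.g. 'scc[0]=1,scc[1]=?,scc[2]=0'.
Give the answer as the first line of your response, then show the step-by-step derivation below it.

scc[0]=2,scc[1]=?,scc[2]=0,scc[3]=1,scc[4]=?,scc[5]=0,scc[6]=?

step 1: low=(low[0]=0,low[1]=?,low[2]=2,low[3]=1,low[4]=?,low[5]=2,low[6]=?); scc=(scc[0]=?,scc[1]=?,scc[2]=?,scc[3]=?,scc[4]=?,scc[5]=?,scc[6]=?)
step 2: low=(low[0]=0,low[1]=?,low[2]=2,low[3]=1,low[4]=?,low[5]=2,low[6]=?); scc=(scc[0]=?,scc[1]=?,scc[2]=0,scc[3]=?,scc[4]=?,scc[5]=0,scc[6]=?)
step 3: low=(low[0]=0,low[1]=?,low[2]=2,low[3]=1,low[4]=?,low[5]=2,low[6]=?); scc=(scc[0]=?,scc[1]=?,scc[2]=0,scc[3]=1,scc[4]=?,scc[5]=0,scc[6]=?)
step 4: low=(low[0]=0,low[1]=?,low[2]=2,low[3]=1,low[4]=?,low[5]=2,low[6]=?); scc=(scc[0]=2,scc[1]=?,scc[2]=0,scc[3]=1,scc[4]=?,scc[5]=0,scc[6]=?)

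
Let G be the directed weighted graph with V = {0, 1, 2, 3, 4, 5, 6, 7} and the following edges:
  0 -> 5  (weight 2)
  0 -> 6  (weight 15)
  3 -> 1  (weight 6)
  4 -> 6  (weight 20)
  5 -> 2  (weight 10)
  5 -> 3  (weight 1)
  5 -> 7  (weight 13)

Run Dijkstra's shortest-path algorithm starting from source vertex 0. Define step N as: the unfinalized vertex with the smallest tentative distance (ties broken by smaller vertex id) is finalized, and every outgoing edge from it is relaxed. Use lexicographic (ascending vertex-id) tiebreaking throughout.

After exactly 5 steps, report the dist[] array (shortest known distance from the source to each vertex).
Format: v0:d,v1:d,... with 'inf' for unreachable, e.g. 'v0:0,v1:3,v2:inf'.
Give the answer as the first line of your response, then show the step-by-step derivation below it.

v0:0,v1:9,v2:12,v3:3,v4:inf,v5:2,v6:15,v7:15

step 1: dist = v0:0,v1:inf,v2:inf,v3:inf,v4:inf,v5:2,v6:15,v7:inf
step 2: dist = v0:0,v1:inf,v2:12,v3:3,v4:inf,v5:2,v6:15,v7:15
step 3: dist = v0:0,v1:9,v2:12,v3:3,v4:inf,v5:2,v6:15,v7:15
step 4: dist = v0:0,v1:9,v2:12,v3:3,v4:inf,v5:2,v6:15,v7:15
step 5: dist = v0:0,v1:9,v2:12,v3:3,v4:inf,v5:2,v6:15,v7:15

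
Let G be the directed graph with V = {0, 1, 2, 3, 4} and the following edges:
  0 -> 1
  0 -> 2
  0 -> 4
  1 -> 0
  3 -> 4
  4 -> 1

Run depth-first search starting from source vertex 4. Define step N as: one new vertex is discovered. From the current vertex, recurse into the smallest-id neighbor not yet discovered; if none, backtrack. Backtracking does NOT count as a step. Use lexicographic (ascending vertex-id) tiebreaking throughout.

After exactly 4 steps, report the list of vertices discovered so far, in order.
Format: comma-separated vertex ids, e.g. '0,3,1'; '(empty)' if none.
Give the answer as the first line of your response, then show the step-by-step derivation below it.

4,1,0,2

step 1: discover 4; path=4; order=4
step 2: discover 1; path=4>1; order=4,1
step 3: discover 0; path=4>1>0; order=4,1,0
step 4: discover 2; path=4>1>0>2; order=4,1,0,2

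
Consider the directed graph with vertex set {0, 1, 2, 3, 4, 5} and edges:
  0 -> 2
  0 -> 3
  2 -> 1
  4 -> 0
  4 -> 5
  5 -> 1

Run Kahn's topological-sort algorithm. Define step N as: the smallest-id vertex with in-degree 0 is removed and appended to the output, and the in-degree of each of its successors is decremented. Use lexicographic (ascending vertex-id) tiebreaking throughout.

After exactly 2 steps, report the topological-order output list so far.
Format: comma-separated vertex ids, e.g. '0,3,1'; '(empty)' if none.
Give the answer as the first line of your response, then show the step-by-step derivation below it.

4,0

step 1: output 4; order=[4]; indeg=(0,2,1,1,0,0)
step 2: output 0; order=[4,0]; indeg=(0,2,0,0,0,0)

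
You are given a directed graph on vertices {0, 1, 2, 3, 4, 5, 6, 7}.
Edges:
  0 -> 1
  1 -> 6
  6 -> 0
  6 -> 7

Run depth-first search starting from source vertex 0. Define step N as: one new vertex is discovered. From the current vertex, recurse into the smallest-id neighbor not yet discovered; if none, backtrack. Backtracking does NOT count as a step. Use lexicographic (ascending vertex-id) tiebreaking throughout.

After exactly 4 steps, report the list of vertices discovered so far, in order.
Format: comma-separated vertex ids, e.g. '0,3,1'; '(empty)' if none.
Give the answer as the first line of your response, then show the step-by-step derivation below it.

0,1,6,7

step 1: discover 0; path=0; order=0
step 2: discover 1; path=0>1; order=0,1
step 3: discover 6; path=0>1>6; order=0,1,6
step 4: discover 7; path=0>1>6>7; order=0,1,6,7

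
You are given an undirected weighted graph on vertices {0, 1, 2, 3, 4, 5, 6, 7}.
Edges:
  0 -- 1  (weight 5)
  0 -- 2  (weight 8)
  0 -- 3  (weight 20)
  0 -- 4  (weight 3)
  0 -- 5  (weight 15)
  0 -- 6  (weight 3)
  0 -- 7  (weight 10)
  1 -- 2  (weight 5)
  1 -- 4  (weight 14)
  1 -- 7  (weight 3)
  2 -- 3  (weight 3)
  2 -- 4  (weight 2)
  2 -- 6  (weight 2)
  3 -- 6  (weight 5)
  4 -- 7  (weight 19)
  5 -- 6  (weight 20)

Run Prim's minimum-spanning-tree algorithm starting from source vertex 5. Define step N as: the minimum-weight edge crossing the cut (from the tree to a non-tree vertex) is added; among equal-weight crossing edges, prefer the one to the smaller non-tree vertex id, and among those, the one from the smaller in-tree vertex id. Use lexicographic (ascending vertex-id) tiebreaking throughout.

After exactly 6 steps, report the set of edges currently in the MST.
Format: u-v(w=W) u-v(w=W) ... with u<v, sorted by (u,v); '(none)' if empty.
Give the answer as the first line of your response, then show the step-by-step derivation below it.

0-1(w=5) 0-4(w=3) 0-5(w=15) 2-3(w=3) 2-4(w=2) 2-6(w=2)

step 1: add edge 0-5 (w=15); MST = {0-5(w=15)}
step 2: add edge 0-4 (w=3); MST = {0-4(w=3) 0-5(w=15)}
step 3: add edge 2-4 (w=2); MST = {0-4(w=3) 0-5(w=15) 2-4(w=2)}
step 4: add edge 2-6 (w=2); MST = {0-4(w=3) 0-5(w=15) 2-4(w=2) 2-6(w=2)}
step 5: add edge 2-3 (w=3); MST = {0-4(w=3) 0-5(w=15) 2-3(w=3) 2-4(w=2) 2-6(w=2)}
step 6: add edge 0-1 (w=5); MST = {0-1(w=5) 0-4(w=3) 0-5(w=15) 2-3(w=3) 2-4(w=2) 2-6(w=2)}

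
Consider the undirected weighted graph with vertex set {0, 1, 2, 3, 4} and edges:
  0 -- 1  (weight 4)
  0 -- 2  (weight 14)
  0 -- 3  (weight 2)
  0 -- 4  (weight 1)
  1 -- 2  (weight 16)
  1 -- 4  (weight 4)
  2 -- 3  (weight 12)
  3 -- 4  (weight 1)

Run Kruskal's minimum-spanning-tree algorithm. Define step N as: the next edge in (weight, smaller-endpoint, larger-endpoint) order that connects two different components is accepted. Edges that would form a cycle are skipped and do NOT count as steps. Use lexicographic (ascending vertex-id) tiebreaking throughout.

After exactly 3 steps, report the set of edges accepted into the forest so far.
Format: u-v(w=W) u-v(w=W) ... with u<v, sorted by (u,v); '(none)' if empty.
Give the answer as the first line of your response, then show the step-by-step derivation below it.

0-1(w=4) 0-4(w=1) 3-4(w=1)

step 1: add edge 0-4 (w=1); MST = {0-4(w=1)}
step 2: add edge 3-4 (w=1); MST = {0-4(w=1) 3-4(w=1)}
step 3: add edge 0-1 (w=4); MST = {0-1(w=4) 0-4(w=1) 3-4(w=1)}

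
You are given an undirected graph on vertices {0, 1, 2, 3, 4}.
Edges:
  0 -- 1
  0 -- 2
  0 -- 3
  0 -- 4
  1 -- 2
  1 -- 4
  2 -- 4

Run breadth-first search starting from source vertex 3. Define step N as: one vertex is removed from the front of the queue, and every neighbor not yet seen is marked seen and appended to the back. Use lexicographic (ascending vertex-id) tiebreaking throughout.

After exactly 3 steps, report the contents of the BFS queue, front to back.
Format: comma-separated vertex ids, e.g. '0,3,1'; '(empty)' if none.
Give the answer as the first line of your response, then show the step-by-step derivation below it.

2,4

step 1: dequeue 3; queue=[0]; order=3
step 2: dequeue 0; queue=[1,2,4]; order=3,0
step 3: dequeue 1; queue=[2,4]; order=3,0,1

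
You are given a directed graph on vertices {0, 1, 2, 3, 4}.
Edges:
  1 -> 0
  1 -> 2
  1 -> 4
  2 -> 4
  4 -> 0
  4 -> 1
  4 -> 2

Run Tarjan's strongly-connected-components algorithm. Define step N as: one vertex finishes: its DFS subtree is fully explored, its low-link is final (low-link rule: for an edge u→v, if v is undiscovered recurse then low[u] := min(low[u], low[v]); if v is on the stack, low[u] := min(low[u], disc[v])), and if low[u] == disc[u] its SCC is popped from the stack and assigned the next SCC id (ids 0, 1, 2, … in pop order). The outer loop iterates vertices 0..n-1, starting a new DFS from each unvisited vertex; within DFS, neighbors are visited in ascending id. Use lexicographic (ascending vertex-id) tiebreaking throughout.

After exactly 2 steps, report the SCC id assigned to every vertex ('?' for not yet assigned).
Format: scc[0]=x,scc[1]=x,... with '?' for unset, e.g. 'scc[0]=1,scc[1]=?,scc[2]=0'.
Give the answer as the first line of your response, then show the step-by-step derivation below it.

scc[0]=0,scc[1]=?,scc[2]=?,scc[3]=?,scc[4]=?

step 1: low=(low[0]=0,low[1]=?,low[2]=?,low[3]=?,low[4]=?); scc=(scc[0]=0,scc[1]=?,scc[2]=?,scc[3]=?,scc[4]=?)
step 2: low=(low[0]=0,low[1]=1,low[2]=2,low[3]=?,low[4]=1); scc=(scc[0]=0,scc[1]=?,scc[2]=?,scc[3]=?,scc[4]=?)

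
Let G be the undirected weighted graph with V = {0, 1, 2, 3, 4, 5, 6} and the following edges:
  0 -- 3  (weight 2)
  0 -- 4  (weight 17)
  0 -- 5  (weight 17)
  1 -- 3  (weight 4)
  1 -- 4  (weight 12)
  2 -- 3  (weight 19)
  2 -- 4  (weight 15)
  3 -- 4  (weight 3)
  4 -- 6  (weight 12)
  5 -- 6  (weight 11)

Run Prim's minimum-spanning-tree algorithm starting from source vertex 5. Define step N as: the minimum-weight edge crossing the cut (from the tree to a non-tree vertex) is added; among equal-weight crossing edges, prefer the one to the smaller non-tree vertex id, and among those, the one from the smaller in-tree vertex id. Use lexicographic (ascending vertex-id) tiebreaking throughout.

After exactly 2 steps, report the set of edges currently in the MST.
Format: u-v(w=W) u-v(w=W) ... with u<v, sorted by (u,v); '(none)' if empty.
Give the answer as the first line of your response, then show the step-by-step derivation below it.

4-6(w=12) 5-6(w=11)

step 1: add edge 5-6 (w=11); MST = {5-6(w=11)}
step 2: add edge 4-6 (w=12); MST = {4-6(w=12) 5-6(w=11)}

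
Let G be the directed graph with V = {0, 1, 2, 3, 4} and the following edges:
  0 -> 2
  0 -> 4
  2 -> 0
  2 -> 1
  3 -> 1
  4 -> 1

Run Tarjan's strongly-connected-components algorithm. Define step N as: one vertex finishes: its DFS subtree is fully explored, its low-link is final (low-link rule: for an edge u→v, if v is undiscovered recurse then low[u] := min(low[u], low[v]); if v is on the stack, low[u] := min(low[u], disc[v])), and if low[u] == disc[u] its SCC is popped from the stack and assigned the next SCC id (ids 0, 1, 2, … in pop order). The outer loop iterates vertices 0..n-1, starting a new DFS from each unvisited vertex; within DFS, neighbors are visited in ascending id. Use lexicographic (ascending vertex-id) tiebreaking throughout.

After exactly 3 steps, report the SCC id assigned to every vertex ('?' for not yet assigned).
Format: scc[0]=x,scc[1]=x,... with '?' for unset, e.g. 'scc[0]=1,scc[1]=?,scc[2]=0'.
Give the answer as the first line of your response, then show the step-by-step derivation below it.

scc[0]=?,scc[1]=0,scc[2]=?,scc[3]=?,scc[4]=1

step 1: low=(low[0]=0,low[1]=2,low[2]=0,low[3]=?,low[4]=?); scc=(scc[0]=?,scc[1]=0,scc[2]=?,scc[3]=?,scc[4]=?)
step 2: low=(low[0]=0,low[1]=2,low[2]=0,low[3]=?,low[4]=?); scc=(scc[0]=?,scc[1]=0,scc[2]=?,scc[3]=?,scc[4]=?)
step 3: low=(low[0]=0,low[1]=2,low[2]=0,low[3]=?,low[4]=3); scc=(scc[0]=?,scc[1]=0,scc[2]=?,scc[3]=?,scc[4]=1)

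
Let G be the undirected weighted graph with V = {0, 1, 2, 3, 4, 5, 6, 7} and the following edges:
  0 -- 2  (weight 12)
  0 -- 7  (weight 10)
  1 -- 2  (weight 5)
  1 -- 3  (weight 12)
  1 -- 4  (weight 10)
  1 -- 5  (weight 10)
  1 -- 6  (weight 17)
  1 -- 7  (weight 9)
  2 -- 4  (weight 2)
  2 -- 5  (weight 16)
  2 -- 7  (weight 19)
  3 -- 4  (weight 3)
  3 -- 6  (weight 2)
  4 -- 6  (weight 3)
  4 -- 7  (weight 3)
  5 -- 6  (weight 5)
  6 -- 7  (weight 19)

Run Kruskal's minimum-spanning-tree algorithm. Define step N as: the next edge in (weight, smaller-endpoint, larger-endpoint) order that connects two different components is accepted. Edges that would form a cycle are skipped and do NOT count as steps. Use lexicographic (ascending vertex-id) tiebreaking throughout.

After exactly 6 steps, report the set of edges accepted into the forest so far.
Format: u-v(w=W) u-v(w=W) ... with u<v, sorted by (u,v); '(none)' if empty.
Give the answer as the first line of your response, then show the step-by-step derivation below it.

1-2(w=5) 2-4(w=2) 3-4(w=3) 3-6(w=2) 4-7(w=3) 5-6(w=5)

step 1: add edge 2-4 (w=2); MST = {2-4(w=2)}
step 2: add edge 3-6 (w=2); MST = {2-4(w=2) 3-6(w=2)}
step 3: add edge 3-4 (w=3); MST = {2-4(w=2) 3-4(w=3) 3-6(w=2)}
step 4: add edge 4-7 (w=3); MST = {2-4(w=2) 3-4(w=3) 3-6(w=2) 4-7(w=3)}
step 5: add edge 1-2 (w=5); MST = {1-2(w=5) 2-4(w=2) 3-4(w=3) 3-6(w=2) 4-7(w=3)}
step 6: add edge 5-6 (w=5); MST = {1-2(w=5) 2-4(w=2) 3-4(w=3) 3-6(w=2) 4-7(w=3) 5-6(w=5)}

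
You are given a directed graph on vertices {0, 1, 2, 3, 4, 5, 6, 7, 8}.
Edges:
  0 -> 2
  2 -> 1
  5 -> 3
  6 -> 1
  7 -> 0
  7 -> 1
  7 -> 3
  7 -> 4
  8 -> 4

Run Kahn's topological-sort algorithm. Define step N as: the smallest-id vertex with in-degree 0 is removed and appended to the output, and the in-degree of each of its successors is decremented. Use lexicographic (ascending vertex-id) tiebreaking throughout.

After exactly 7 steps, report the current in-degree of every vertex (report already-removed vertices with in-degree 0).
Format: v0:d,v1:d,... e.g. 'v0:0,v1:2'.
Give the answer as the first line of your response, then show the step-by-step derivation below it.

v0:0,v1:0,v2:0,v3:0,v4:1,v5:0,v6:0,v7:0,v8:0

step 1: output 5; order=[5]; indeg=(1,3,1,1,2,0,0,0,0)
step 2: output 6; order=[5,6]; indeg=(1,2,1,1,2,0,0,0,0)
step 3: output 7; order=[5,6,7]; indeg=(0,1,1,0,1,0,0,0,0)
step 4: output 0; order=[5,6,7,0]; indeg=(0,1,0,0,1,0,0,0,0)
step 5: output 2; order=[5,6,7,0,2]; indeg=(0,0,0,0,1,0,0,0,0)
step 6: output 1; order=[5,6,7,0,2,1]; indeg=(0,0,0,0,1,0,0,0,0)
step 7: output 3; order=[5,6,7,0,2,1,3]; indeg=(0,0,0,0,1,0,0,0,0)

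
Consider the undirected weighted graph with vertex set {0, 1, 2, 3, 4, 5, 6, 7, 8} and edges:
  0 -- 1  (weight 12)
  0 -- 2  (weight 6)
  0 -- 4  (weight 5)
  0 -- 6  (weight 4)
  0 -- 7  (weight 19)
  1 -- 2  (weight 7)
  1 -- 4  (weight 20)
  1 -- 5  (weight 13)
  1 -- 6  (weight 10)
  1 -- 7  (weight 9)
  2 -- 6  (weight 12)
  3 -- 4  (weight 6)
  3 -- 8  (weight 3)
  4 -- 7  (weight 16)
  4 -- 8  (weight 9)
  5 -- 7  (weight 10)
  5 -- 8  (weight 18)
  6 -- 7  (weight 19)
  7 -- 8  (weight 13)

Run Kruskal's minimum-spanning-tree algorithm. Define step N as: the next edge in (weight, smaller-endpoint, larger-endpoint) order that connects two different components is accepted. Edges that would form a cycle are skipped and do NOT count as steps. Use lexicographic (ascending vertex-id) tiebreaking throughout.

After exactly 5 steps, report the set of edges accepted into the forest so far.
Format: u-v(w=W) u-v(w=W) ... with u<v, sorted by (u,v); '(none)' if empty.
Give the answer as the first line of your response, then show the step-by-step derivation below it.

0-2(w=6) 0-4(w=5) 0-6(w=4) 3-4(w=6) 3-8(w=3)

step 1: add edge 3-8 (w=3); MST = {3-8(w=3)}
step 2: add edge 0-6 (w=4); MST = {0-6(w=4) 3-8(w=3)}
step 3: add edge 0-4 (w=5); MST = {0-4(w=5) 0-6(w=4) 3-8(w=3)}
step 4: add edge 0-2 (w=6); MST = {0-2(w=6) 0-4(w=5) 0-6(w=4) 3-8(w=3)}
step 5: add edge 3-4 (w=6); MST = {0-2(w=6) 0-4(w=5) 0-6(w=4) 3-4(w=6) 3-8(w=3)}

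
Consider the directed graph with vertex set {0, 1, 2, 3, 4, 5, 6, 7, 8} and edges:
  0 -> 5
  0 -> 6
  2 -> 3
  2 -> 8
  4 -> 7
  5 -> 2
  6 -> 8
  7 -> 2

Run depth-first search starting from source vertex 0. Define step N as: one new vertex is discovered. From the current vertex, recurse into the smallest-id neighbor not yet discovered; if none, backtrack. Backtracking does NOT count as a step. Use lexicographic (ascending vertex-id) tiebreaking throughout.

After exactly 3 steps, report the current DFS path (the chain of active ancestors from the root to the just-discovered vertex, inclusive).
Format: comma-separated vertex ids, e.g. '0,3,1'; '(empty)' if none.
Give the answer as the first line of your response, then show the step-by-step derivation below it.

0,5,2

step 1: discover 0; path=0; order=0
step 2: discover 5; path=0>5; order=0,5
step 3: discover 2; path=0>5>2; order=0,5,2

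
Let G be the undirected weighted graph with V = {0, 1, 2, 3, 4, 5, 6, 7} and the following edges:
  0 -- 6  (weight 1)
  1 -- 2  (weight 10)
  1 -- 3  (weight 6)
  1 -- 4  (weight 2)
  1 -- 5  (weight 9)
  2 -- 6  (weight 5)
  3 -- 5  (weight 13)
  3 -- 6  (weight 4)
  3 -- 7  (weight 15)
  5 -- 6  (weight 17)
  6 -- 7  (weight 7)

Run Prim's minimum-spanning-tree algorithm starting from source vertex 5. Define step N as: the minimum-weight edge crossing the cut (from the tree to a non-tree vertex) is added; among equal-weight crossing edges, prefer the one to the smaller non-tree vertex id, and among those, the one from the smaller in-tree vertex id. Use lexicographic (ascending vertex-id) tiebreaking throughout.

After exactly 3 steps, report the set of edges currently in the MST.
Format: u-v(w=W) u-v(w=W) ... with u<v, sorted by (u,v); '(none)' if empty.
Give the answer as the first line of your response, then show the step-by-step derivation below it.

1-3(w=6) 1-4(w=2) 1-5(w=9)

step 1: add edge 1-5 (w=9); MST = {1-5(w=9)}
step 2: add edge 1-4 (w=2); MST = {1-4(w=2) 1-5(w=9)}
step 3: add edge 1-3 (w=6); MST = {1-3(w=6) 1-4(w=2) 1-5(w=9)}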